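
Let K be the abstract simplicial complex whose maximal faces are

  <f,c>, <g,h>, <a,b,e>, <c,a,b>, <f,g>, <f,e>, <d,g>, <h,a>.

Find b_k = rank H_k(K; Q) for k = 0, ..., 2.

b_0 = 1, b_1 = 2, b_2 = 0.

Order the vertices as a < b < c < d < e < f < g < h. Listing each simplex with vertices in this order, K has dimension 2 with simplices:

  0-simplices (8): a, b, c, d, e, f, g, h
  1-simplices (11): ab, ac, ae, ah, bc, be, cf, dg, ef, fg, gh
  2-simplices (2): abc, abe

giving chain groups C_0 ≅ Z^8, C_1 ≅ Z^11, C_2 ≅ Z^2.

∂_1: C_1 → C_0 is given by ∂[p,q] = [q] − [p]. For instance
  ∂ab = b − a.
The resulting 8×11 matrix has rank 7, and its Smith normal form has invariant factors (1,1,1,1,1,1,1).

The boundary map ∂_2: C_2 → C_1 acts by ∂[p,q,r] = [q,r] − [p,r] + [p,q]. For instance
  ∂abc = bc − ac + ab,
  ∂abe = be − ae + ab.
The 11×2 boundary matrix has rank 2 and Smith normal form diag(1,1).

From H_k ≅ ker(∂_k) / im(∂_{k+1}) we obtain:

  H_0: rank C_0 − rank ∂_1 = 8 − 7 = 1, and the invariant factors of ∂_1 are all 1, so H_0 = Z.
  H_1: rank ker ∂_1 − rank ∂_2 = (11 − 7) − 2 = 2, and the invariant factors of ∂_2 are all 1, so H_1 = Z^2.
  H_2: rank ker ∂_2 − rank ∂_3 = (2 − 2) − 0 = 0, and there is no ∂_3, so H_2 = 0.

Hence the Betti numbers are b_0 = 1, b_1 = 2, b_2 = 0.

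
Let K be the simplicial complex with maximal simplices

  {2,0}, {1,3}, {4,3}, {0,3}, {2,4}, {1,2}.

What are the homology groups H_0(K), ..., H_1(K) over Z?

Order the vertices as 0 < 1 < 2 < 3 < 4. Listing each simplex with vertices in this order, K has dimension 1 with simplices:

  0-simplices (5): [0], [1], [2], [3], [4]
  1-simplices (6): [0,2], [0,3], [1,2], [1,3], [2,4], [3,4]

Hence C_0 ≅ Z^5, C_1 ≅ Z^6.

Boundary ∂_1: C_1 → C_0 is given by ∂[p,q] = [q] − [p]. For instance
  ∂[0,2] = [2] − [0].
This gives a 5×6 integer matrix of rank 4; reducing to Smith normal form yields diagonal entries (1,1,1,1).

Now H_k = ker ∂_k / im ∂_{k+1}, so:

  H_0: rank C_0 − rank ∂_1 = 5 − 4 = 1, and the invariant factors of ∂_1 are all 1, so H_0 ≅ Z.
  H_1: rank ker ∂_1 − rank ∂_2 = (6 − 4) − 0 = 2, and there is no ∂_2, so H_1 ≅ Z^2.

H_0 = Z,  H_1 = Z^2.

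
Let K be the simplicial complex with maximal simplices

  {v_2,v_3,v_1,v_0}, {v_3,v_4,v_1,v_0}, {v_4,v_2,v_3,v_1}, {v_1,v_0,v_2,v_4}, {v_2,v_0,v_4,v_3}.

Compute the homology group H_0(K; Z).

Take the total order v_0 < v_1 < v_2 < v_3 < v_4 on the vertex set. Then K (dimension 3) consists of the simplices:

  0-simplices (5): [v_0], [v_1], [v_2], [v_3], [v_4]
  1-simplices (10): [v_0,v_1], [v_0,v_2], [v_0,v_3], [v_0,v_4], [v_1,v_2], [v_1,v_3], [v_1,v_4], [v_2,v_3], [v_2,v_4], [v_3,v_4]
  2-simplices (10): [v_0,v_1,v_2], [v_0,v_1,v_3], [v_0,v_1,v_4], [v_0,v_2,v_3], [v_0,v_2,v_4], [v_0,v_3,v_4], [v_1,v_2,v_3], [v_1,v_2,v_4], [v_1,v_3,v_4], [v_2,v_3,v_4]
  3-simplices (5): [v_0,v_1,v_2,v_3], [v_0,v_1,v_2,v_4], [v_0,v_1,v_3,v_4], [v_0,v_2,v_3,v_4], [v_1,v_2,v_3,v_4]

so the chain groups are C_0 ≅ Z^5, C_1 ≅ Z^10, C_2 ≅ Z^10, C_3 ≅ Z^5.

The boundary map ∂_1: C_1 → C_0 maps an edge to its endpoints' difference, ∂[p,q] = q − p. For instance
  ∂[v_0,v_2] = [v_2] − [v_0].
As a 5×10 matrix over Z this has rank 4, with invariant factors (1,1,1,1).

Boundary ∂_2: C_2 → C_1 sends each 2-simplex [p,q,r] to [q,r] − [p,r] + [p,q]. For instance
  ∂[v_1,v_3,v_4] = [v_3,v_4] − [v_1,v_4] + [v_1,v_3],
  ∂[v_2,v_3,v_4] = [v_3,v_4] − [v_2,v_4] + [v_2,v_3].
The resulting 10×10 matrix has rank 6, and its Smith normal form has invariant factors (1,1,1,1,1,1).

∂_3: C_3 → C_2 sends each 3-simplex σ to the alternating sum Σ_i (−1)^i (σ with its i-th vertex removed). For instance
  ∂[v_0,v_1,v_2,v_3] = [v_1,v_2,v_3] − [v_0,v_2,v_3] + [v_0,v_1,v_3] − [v_0,v_1,v_2],
  ∂[v_0,v_1,v_3,v_4] = [v_1,v_3,v_4] − [v_0,v_3,v_4] + [v_0,v_1,v_4] − [v_0,v_1,v_3].
As a 10×5 matrix over Z this has rank 4, with invariant factors (1,1,1,1).

Now H_k = ker ∂_k / im ∂_{k+1}, so:

  H_0: rank C_0 − rank ∂_1 = 5 − 4 = 1, and the invariant factors of ∂_1 are all 1, so H_0 ≅ Z.

H_0 = Z.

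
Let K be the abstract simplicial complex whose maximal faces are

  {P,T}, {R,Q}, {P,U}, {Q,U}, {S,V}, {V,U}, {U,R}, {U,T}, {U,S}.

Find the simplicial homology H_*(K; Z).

K has 7 vertices, 9 edges.
rank ∂_0 = 0, rank ∂_1 = 6 ⇒ b_0 = 7 − 0 − 6 = 1; all invariant factors of ∂_1 are 1 so no torsion. So H_0 = Z.
rank ∂_1 = 6, rank ∂_2 = 0 ⇒ b_1 = 9 − 6 − 0 = 3. So H_1 = Z^3.

H_0 = Z,  H_1 = Z^3.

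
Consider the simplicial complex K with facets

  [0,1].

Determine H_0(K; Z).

H_0 ≅ Z.

We work with the vertex ordering 0 < 1. The simplices of K, each written with vertices in increasing order, are:

  0-simplices (2): [0], [1]
  1-simplices (1): [0,1]

giving chain groups C_0 ≅ Z^2, C_1 ≅ Z^1.

The boundary map ∂_1: C_1 → C_0 sends each edge [p,q] (with p < q) to q − p. For instance
  ∂[0,1] = [1] − [0].
As a 2×1 matrix over Z this has rank 1, with invariant factors (1).

From H_k ≅ ker(∂_k) / im(∂_{k+1}) we obtain:

  H_0: rank C_0 − rank ∂_1 = 2 − 1 = 1, and the invariant factors of ∂_1 are all 1, so H_0 ≅ Z.

(K is a triangulation of the 1-simplex.)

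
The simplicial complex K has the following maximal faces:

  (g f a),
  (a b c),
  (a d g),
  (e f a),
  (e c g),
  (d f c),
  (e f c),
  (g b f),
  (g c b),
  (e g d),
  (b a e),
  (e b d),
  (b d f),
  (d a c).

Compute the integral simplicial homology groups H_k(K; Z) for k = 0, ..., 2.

H_0 ≅ Z,  H_1 ≅ Z^2,  H_2 ≅ Z.

K has 7 vertices, 21 edges, 14 triangles.
rank ∂_0 = 0, rank ∂_1 = 6 ⇒ b_0 = 7 − 0 − 6 = 1; all invariant factors of ∂_1 are 1 so no torsion. So H_0 = Z.
rank ∂_1 = 6, rank ∂_2 = 13 ⇒ b_1 = 21 − 6 − 13 = 2; all invariant factors of ∂_2 are 1 so no torsion. So H_1 = Z^2.
rank ∂_2 = 13, rank ∂_3 = 0 ⇒ b_2 = 14 − 13 − 0 = 1. So H_2 = Z.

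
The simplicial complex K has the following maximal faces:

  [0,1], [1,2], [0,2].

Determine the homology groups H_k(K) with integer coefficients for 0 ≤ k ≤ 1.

H_0 ≅ Z,  H_1 ≅ Z.

We work with the vertex ordering 0 < 1 < 2. The simplices of K, each written with vertices in increasing order, are:

  0-simplices (3): [0], [1], [2]
  1-simplices (3): [0,1], [0,2], [1,2]

so the chain groups are C_0 ≅ Z^3, C_1 ≅ Z^3.

∂_1: C_1 → C_0 is given by ∂[p,q] = [q] − [p].
This gives a 3×3 integer matrix of rank 2; reducing to Smith normal form yields diagonal entries (1,1).

Computing H_k = (kernel of ∂_k) / (image of ∂_{k+1}):

  H_0: rank C_0 − rank ∂_1 = 3 − 2 = 1, and the invariant factors of ∂_1 are all 1, so H_0 = Z.
  H_1: rank ker ∂_1 − rank ∂_2 = (3 − 2) − 0 = 1, and there is no ∂_2, so H_1 = Z.

(K is a triangulation of the circle S^1.)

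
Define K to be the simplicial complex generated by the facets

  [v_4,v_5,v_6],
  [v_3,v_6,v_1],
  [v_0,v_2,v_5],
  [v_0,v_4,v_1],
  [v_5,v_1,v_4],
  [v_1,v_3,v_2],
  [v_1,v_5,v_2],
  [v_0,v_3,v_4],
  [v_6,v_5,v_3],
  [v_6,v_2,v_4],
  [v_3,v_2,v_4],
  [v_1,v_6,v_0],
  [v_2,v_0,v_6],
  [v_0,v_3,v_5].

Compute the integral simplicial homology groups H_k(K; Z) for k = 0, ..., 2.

H_0 = Z,  H_1 = Z^2,  H_2 = Z.

Take the total order v_0 < v_1 < v_2 < v_3 < v_4 < v_5 < v_6 on the vertex set. Then K (dimension 2) consists of the simplices:

  0-simplices (7): [v_0], [v_1], [v_2], [v_3], [v_4], [v_5], [v_6]
  1-simplices (21): (21 of them)
  2-simplices (14): (14 of them)

so the chain groups are C_0 ≅ Z^7, C_1 ≅ Z^21, C_2 ≅ Z^14.

∂_1: C_1 → C_0 is given by ∂[p,q] = [q] − [p]. For instance
  ∂[v_2,v_4] = [v_4] − [v_2].
As a 7×21 matrix over Z this has rank 6, with invariant factors (1,1,1,1,1,1).

The boundary map ∂_2: C_2 → C_1 sends each 2-simplex [p,q,r] to [q,r] − [p,r] + [p,q]. For instance
  ∂[v_0,v_1,v_4] = [v_1,v_4] − [v_0,v_4] + [v_0,v_1],
  ∂[v_0,v_2,v_5] = [v_2,v_5] − [v_0,v_5] + [v_0,v_2].
As a 21×14 matrix over Z this has rank 13, with invariant factors (1,1,1,1,1,1,1,1,1,1,1,1,1).

From H_k ≅ ker(∂_k) / im(∂_{k+1}) we obtain:

  H_0: rank C_0 − rank ∂_1 = 7 − 6 = 1, and the invariant factors of ∂_1 are all 1, so H_0 ≅ Z.
  H_1: rank ker ∂_1 − rank ∂_2 = (21 − 6) − 13 = 2, and the invariant factors of ∂_2 are all 1, so H_1 ≅ Z^2.
  H_2: rank ker ∂_2 − rank ∂_3 = (14 − 13) − 0 = 1, and there is no ∂_3, so H_2 ≅ Z.

As a check, the Euler characteristic is 7 − 21 + 14 = 0, which agrees with 1 − 2 + 1 = 0.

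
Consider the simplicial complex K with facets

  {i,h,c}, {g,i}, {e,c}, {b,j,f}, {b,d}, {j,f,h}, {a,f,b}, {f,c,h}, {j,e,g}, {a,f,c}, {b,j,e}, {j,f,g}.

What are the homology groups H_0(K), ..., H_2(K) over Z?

We work with the vertex ordering a < b < c < d < e < f < g < h < i < j. The simplices of K, each written with vertices in increasing order, are:

  0-simplices (10): a, b, c, d, e, f, g, h, i, j
  1-simplices (20): ab, ac, af, bd, be, bf, bj, ce, cf, ch, ci, eg, ej, fg, fh, fj, gi, gj, hi, hj
  2-simplices (9): abf, acf, bej, bfj, cfh, chi, egj, fgj, fhj

giving chain groups C_0 ≅ Z^10, C_1 ≅ Z^20, C_2 ≅ Z^9.

∂_1: C_1 → C_0 is given by ∂[p,q] = [q] − [p]. For instance
  ∂bd = d − b.
As a 10×20 matrix over Z this has rank 9, with invariant factors (1,1,1,1,1,1,1,1,1).

∂_2: C_2 → C_1 maps a triangle to the signed sum of its edges. For instance
  ∂fgj = gj − fj + fg,
  ∂chi = hi − ci + ch.
As a 20×9 matrix over Z this has rank 9, with invariant factors (1,1,1,1,1,1,1,1,1).

Reading off H_k = ker ∂_k / im ∂_{k+1}:

  H_0: rank C_0 − rank ∂_1 = 10 − 9 = 1, and the invariant factors of ∂_1 are all 1, so H_0 = Z.
  H_1: rank ker ∂_1 − rank ∂_2 = (20 − 9) − 9 = 2, and the invariant factors of ∂_2 are all 1, so H_1 = Z^2.
  H_2: rank ker ∂_2 − rank ∂_3 = (9 − 9) − 0 = 0, and there is no ∂_3, so H_2 = 0.

As a check, the Euler characteristic is 10 − 20 + 9 = -1, which agrees with 1 − 2 + 0 = -1.

H_0 ≅ Z,  H_1 ≅ Z^2,  H_2 = 0.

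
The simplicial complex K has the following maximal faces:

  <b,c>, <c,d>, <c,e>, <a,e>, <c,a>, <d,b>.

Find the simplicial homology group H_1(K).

We work with the vertex ordering a < b < c < d < e. The simplices of K, each written with vertices in increasing order, are:

  0-simplices (5): a, b, c, d, e
  1-simplices (6): ac, ae, bc, bd, cd, ce

so the chain groups are C_0 ≅ Z^5, C_1 ≅ Z^6.

The boundary map ∂_1: C_1 → C_0 maps an edge to its endpoints' difference, ∂[p,q] = q − p.
This gives a 5×6 integer matrix of rank 4; reducing to Smith normal form yields diagonal entries (1,1,1,1).

From H_k ≅ ker(∂_k) / im(∂_{k+1}) we obtain:

  H_1: rank ker ∂_1 − rank ∂_2 = (6 − 4) − 0 = 2, and there is no ∂_2, so H_1 = Z^2.

(K is a triangulation of a wedge of 2 circles.)

H_1 ≅ Z^2.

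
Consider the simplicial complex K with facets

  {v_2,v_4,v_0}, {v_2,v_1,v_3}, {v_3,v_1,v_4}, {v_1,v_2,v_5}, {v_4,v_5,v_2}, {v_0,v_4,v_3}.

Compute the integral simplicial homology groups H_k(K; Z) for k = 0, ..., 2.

H_0 ≅ Z,  H_1 ≅ Z,  H_2 = 0.

Take the total order v_0 < v_1 < v_2 < v_3 < v_4 < v_5 on the vertex set. Then K (dimension 2) consists of the simplices:

  0-simplices (6): [v_0], [v_1], [v_2], [v_3], [v_4], [v_5]
  1-simplices (12): [v_0,v_2], [v_0,v_3], [v_0,v_4], [v_1,v_2], [v_1,v_3], [v_1,v_4], [v_1,v_5], [v_2,v_3], [v_2,v_4], [v_2,v_5], [v_3,v_4], [v_4,v_5]
  2-simplices (6): [v_0,v_2,v_4], [v_0,v_3,v_4], [v_1,v_2,v_3], [v_1,v_2,v_5], [v_1,v_3,v_4], [v_2,v_4,v_5]

so the chain groups are C_0 ≅ Z^6, C_1 ≅ Z^12, C_2 ≅ Z^6.

The boundary map ∂_1: C_1 → C_0 maps an edge to its endpoints' difference, ∂[p,q] = q − p.
The 6×12 boundary matrix has rank 5 and Smith normal form diag(1,1,1,1,1).

The boundary map ∂_2: C_2 → C_1 maps a triangle to the signed sum of its edges. For instance
  ∂[v_1,v_2,v_3] = [v_2,v_3] − [v_1,v_3] + [v_1,v_2],
  ∂[v_0,v_3,v_4] = [v_3,v_4] − [v_0,v_4] + [v_0,v_3].
As a 12×6 matrix over Z this has rank 6, with invariant factors (1,1,1,1,1,1).

Computing H_k = (kernel of ∂_k) / (image of ∂_{k+1}):

  H_0: rank C_0 − rank ∂_1 = 6 − 5 = 1, and the invariant factors of ∂_1 are all 1, so H_0 = Z.
  H_1: rank ker ∂_1 − rank ∂_2 = (12 − 5) − 6 = 1, and the invariant factors of ∂_2 are all 1, so H_1 = Z.
  H_2: rank ker ∂_2 − rank ∂_3 = (6 − 6) − 0 = 0, and there is no ∂_3, so H_2 = 0.

As a check, the Euler characteristic is 6 − 12 + 6 = 0, which agrees with 1 − 1 + 0 = 0.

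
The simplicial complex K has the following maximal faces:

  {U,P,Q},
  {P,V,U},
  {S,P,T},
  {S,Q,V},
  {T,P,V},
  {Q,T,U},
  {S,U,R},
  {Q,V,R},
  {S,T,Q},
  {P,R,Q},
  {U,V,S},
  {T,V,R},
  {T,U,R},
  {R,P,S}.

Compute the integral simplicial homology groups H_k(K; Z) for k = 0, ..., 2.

We work with the vertex ordering P < Q < R < S < T < U < V. The simplices of K, each written with vertices in increasing order, are:

  0-simplices (7): P, Q, R, S, T, U, V
  1-simplices (21): PQ, PR, PS, PT, PU, PV, QR, QS, QT, QU, QV, RS, RT, RU, RV, ST, SU, SV, TU, TV, UV
  2-simplices (14): PQR, PQU, PRS, PST, PTV, PUV, QRV, QST, QSV, QTU, RSU, RTU, RTV, SUV

Hence C_0 ≅ Z^7, C_1 ≅ Z^21, C_2 ≅ Z^14.

The boundary map ∂_1: C_1 → C_0 is given by ∂[p,q] = [q] − [p]. For instance
  ∂SV = V − S.
The resulting 7×21 matrix has rank 6, and its Smith normal form has invariant factors (1,1,1,1,1,1).

Boundary ∂_2: C_2 → C_1 acts by ∂[p,q,r] = [q,r] − [p,r] + [p,q]. For instance
  ∂PQU = QU − PU + PQ,
  ∂PUV = UV − PV + PU.
The resulting 21×14 matrix has rank 13, and its Smith normal form has invariant factors (1,1,1,1,1,1,1,1,1,1,1,1,1).

Now H_k = ker ∂_k / im ∂_{k+1}, so:

  H_0: rank C_0 − rank ∂_1 = 7 − 6 = 1, and the invariant factors of ∂_1 are all 1, so H_0 = Z.
  H_1: rank ker ∂_1 − rank ∂_2 = (21 − 6) − 13 = 2, and the invariant factors of ∂_2 are all 1, so H_1 = Z^2.
  H_2: rank ker ∂_2 − rank ∂_3 = (14 − 13) − 0 = 1, and there is no ∂_3, so H_2 = Z.

H_0 = Z,  H_1 = Z^2,  H_2 = Z.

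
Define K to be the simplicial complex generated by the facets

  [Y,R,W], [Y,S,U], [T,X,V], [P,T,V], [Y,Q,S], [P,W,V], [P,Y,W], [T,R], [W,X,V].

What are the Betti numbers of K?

b_0 = 1, b_1 = 1, b_2 = 0.

Take the total order P < Q < R < S < T < U < V < W < X < Y on the vertex set. Then K (dimension 2) consists of the simplices:

  0-simplices (10): P, Q, R, S, T, U, V, W, X, Y
  1-simplices (18): PT, PV, PW, PY, QS, QY, RT, RW, RY, SU, SY, TV, TX, UY, VW, VX, WX, WY
  2-simplices (8): PTV, PVW, PWY, QSY, RWY, SUY, TVX, VWX

Hence C_0 ≅ Z^10, C_1 ≅ Z^18, C_2 ≅ Z^8.

The boundary map ∂_1: C_1 → C_0 is given by ∂[p,q] = [q] − [p]. For instance
  ∂PY = Y − P.
This gives a 10×18 integer matrix of rank 9; reducing to Smith normal form yields diagonal entries (1,1,1,1,1,1,1,1,1).

∂_2: C_2 → C_1 maps a triangle to the signed sum of its edges. For instance
  ∂PWY = WY − PY + PW,
  ∂PVW = VW − PW + PV.
The resulting 18×8 matrix has rank 8, and its Smith normal form has invariant factors (1,1,1,1,1,1,1,1).

Computing H_k = (kernel of ∂_k) / (image of ∂_{k+1}):

  H_0: rank C_0 − rank ∂_1 = 10 − 9 = 1, and the invariant factors of ∂_1 are all 1, so H_0 ≅ Z.
  H_1: rank ker ∂_1 − rank ∂_2 = (18 − 9) − 8 = 1, and the invariant factors of ∂_2 are all 1, so H_1 ≅ Z.
  H_2: rank ker ∂_2 − rank ∂_3 = (8 − 8) − 0 = 0, and there is no ∂_3, so H_2 ≅ 0.

As a check, the Euler characteristic is 10 − 18 + 8 = 0, which agrees with 1 − 1 + 0 = 0.

Hence the Betti numbers are b_0 = 1, b_1 = 1, b_2 = 0.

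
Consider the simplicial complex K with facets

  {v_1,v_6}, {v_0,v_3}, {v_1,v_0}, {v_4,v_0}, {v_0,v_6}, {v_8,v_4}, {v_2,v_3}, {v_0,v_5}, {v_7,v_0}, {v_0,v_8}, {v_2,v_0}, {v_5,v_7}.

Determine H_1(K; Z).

Fix the vertex order v_0 < v_1 < v_2 < v_3 < v_4 < v_5 < v_6 < v_7 < v_8 and write every simplex with vertices in increasing order. Then dim K = 1 and the simplices of K are:

  0-simplices (9): [v_0], [v_1], [v_2], [v_3], [v_4], [v_5], [v_6], [v_7], [v_8]
  1-simplices (12): [v_0,v_1], [v_0,v_2], [v_0,v_3], [v_0,v_4], [v_0,v_5], [v_0,v_6], [v_0,v_7], [v_0,v_8], [v_1,v_6], [v_2,v_3], [v_4,v_8], [v_5,v_7]

giving chain groups C_0 ≅ Z^9, C_1 ≅ Z^12.

The boundary map ∂_1: C_1 → C_0 maps an edge to its endpoints' difference, ∂[p,q] = q − p. For instance
  ∂[v_0,v_7] = [v_7] − [v_0].
As a 9×12 matrix over Z this has rank 8, with invariant factors (1,1,1,1,1,1,1,1).

From H_k ≅ ker(∂_k) / im(∂_{k+1}) we obtain:

  H_1: rank ker ∂_1 − rank ∂_2 = (12 − 8) − 0 = 4, and there is no ∂_2, so H_1 ≅ Z^4.

H_1 ≅ Z^4.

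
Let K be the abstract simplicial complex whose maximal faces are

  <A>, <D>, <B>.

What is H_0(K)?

Fix the vertex order A < B < D and write every simplex with vertices in increasing order. Then dim K = 0 and the simplices of K are:

  0-simplices (3): A, B, D

so the chain groups are C_0 ≅ Z^3.

Computing H_k = (kernel of ∂_k) / (image of ∂_{k+1}):

  H_0: rank C_0 − rank ∂_1 = 3 − 0 = 3, and there is no ∂_1, so H_0 ≅ Z^3.

H_0 = Z^3.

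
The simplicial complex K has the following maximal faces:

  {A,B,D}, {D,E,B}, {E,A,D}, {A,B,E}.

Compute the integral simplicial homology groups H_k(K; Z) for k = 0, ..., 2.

We work with the vertex ordering A < B < D < E. The simplices of K, each written with vertices in increasing order, are:

  0-simplices (4): A, B, D, E
  1-simplices (6): AB, AD, AE, BD, BE, DE
  2-simplices (4): ABD, ABE, ADE, BDE

Hence C_0 ≅ Z^4, C_1 ≅ Z^6, C_2 ≅ Z^4.

∂_1: C_1 → C_0 is given by ∂[p,q] = [q] − [p].
This gives a 4×6 integer matrix of rank 3; reducing to Smith normal form yields diagonal entries (1,1,1).

Boundary ∂_2: C_2 → C_1 sends each 2-simplex [p,q,r] to [q,r] − [p,r] + [p,q]. For instance
  ∂ABE = BE − AE + AB,
  ∂ADE = DE − AE + AD.
This gives a 6×4 integer matrix of rank 3; reducing to Smith normal form yields diagonal entries (1,1,1).

Reading off H_k = ker ∂_k / im ∂_{k+1}:

  H_0: rank C_0 − rank ∂_1 = 4 − 3 = 1, and the invariant factors of ∂_1 are all 1, so H_0 ≅ Z.
  H_1: rank ker ∂_1 − rank ∂_2 = (6 − 3) − 3 = 0, and the invariant factors of ∂_2 are all 1, so H_1 ≅ 0.
  H_2: rank ker ∂_2 − rank ∂_3 = (4 − 3) − 0 = 1, and there is no ∂_3, so H_2 ≅ Z.

H_0 ≅ Z,  H_1 = 0,  H_2 ≅ Z.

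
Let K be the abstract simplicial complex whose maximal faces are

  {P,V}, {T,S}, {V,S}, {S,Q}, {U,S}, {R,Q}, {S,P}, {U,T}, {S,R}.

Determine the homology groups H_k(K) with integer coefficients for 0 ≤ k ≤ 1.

H_0 = Z,  H_1 = Z^3.

Take the total order P < Q < R < S < T < U < V on the vertex set. Then K (dimension 1) consists of the simplices:

  0-simplices (7): P, Q, R, S, T, U, V
  1-simplices (9): PS, PV, QR, QS, RS, ST, SU, SV, TU

Hence C_0 ≅ Z^7, C_1 ≅ Z^9.

The boundary map ∂_1: C_1 → C_0 maps an edge to its endpoints' difference, ∂[p,q] = q − p.
The resulting 7×9 matrix has rank 6, and its Smith normal form has invariant factors (1,1,1,1,1,1).

Computing H_k = (kernel of ∂_k) / (image of ∂_{k+1}):

  H_0: rank C_0 − rank ∂_1 = 7 − 6 = 1, and the invariant factors of ∂_1 are all 1, so H_0 ≅ Z.
  H_1: rank ker ∂_1 − rank ∂_2 = (9 − 6) − 0 = 3, and there is no ∂_2, so H_1 ≅ Z^3.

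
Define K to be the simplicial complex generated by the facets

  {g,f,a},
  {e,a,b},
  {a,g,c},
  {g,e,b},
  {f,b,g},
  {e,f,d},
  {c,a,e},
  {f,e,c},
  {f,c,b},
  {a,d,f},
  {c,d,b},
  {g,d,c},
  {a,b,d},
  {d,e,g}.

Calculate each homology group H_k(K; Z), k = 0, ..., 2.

We work with the vertex ordering a < b < c < d < e < f < g. The simplices of K, each written with vertices in increasing order, are:

  0-simplices (7): a, b, c, d, e, f, g
  1-simplices (21): ab, ac, ad, ae, af, ag, bc, bd, be, bf, bg, cd, ce, cf, cg, de, df, dg, ef, eg, fg
  2-simplices (14): abd, abe, ace, acg, adf, afg, bcd, bcf, beg, bfg, cdg, cef, def, deg

Hence C_0 ≅ Z^7, C_1 ≅ Z^21, C_2 ≅ Z^14.

Boundary ∂_1: C_1 → C_0 is given by ∂[p,q] = [q] − [p]. For instance
  ∂fg = g − f.
The resulting 7×21 matrix has rank 6, and its Smith normal form has invariant factors (1,1,1,1,1,1).

∂_2: C_2 → C_1 acts by ∂[p,q,r] = [q,r] − [p,r] + [p,q]. For instance
  ∂abe = be − ae + ab,
  ∂afg = fg − ag + af.
This gives a 21×14 integer matrix of rank 13; reducing to Smith normal form yields diagonal entries (1,1,1,1,1,1,1,1,1,1,1,1,1).

Reading off H_k = ker ∂_k / im ∂_{k+1}:

  H_0: rank C_0 − rank ∂_1 = 7 − 6 = 1, and the invariant factors of ∂_1 are all 1, so H_0 = Z.
  H_1: rank ker ∂_1 − rank ∂_2 = (21 − 6) − 13 = 2, and the invariant factors of ∂_2 are all 1, so H_1 = Z^2.
  H_2: rank ker ∂_2 − rank ∂_3 = (14 − 13) − 0 = 1, and there is no ∂_3, so H_2 = Z.

As a check, the Euler characteristic is 7 − 21 + 14 = 0, which agrees with 1 − 2 + 1 = 0.

H_0 = Z,  H_1 = Z^2,  H_2 = Z.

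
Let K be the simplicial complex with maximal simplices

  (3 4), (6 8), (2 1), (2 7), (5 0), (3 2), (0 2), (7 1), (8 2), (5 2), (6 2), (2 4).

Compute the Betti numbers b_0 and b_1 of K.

b_0 = 1, b_1 = 4.

Order the vertices as 0 < 1 < 2 < 3 < 4 < 5 < 6 < 7 < 8. Listing each simplex with vertices in this order, K has dimension 1 with simplices:

  0-simplices (9): [0], [1], [2], [3], [4], [5], [6], [7], [8]
  1-simplices (12): [0,2], [0,5], [1,2], [1,7], [2,3], [2,4], [2,5], [2,6], [2,7], [2,8], [3,4], [6,8]

giving chain groups C_0 ≅ Z^9, C_1 ≅ Z^12.

Boundary ∂_1: C_1 → C_0 is given by ∂[p,q] = [q] − [p].
This gives a 9×12 integer matrix of rank 8; reducing to Smith normal form yields diagonal entries (1,1,1,1,1,1,1,1).

Computing H_k = (kernel of ∂_k) / (image of ∂_{k+1}):

  H_0: rank C_0 − rank ∂_1 = 9 − 8 = 1, and the invariant factors of ∂_1 are all 1, so H_0 ≅ Z.
  H_1: rank ker ∂_1 − rank ∂_2 = (12 − 8) − 0 = 4, and there is no ∂_2, so H_1 ≅ Z^4.

As a check, the Euler characteristic is 9 − 12 = -3, which agrees with 1 − 4 = -3.

Hence the Betti numbers are b_0 = 1, b_1 = 4.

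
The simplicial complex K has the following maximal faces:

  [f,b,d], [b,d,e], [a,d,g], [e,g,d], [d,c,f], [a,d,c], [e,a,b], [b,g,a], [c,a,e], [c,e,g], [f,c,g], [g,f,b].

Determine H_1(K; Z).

We work with the vertex ordering a < b < c < d < e < f < g. The simplices of K, each written with vertices in increasing order, are:

  0-simplices (7): a, b, c, d, e, f, g
  1-simplices (18): ab, ac, ad, ae, ag, bd, be, bf, bg, cd, ce, cf, cg, de, df, dg, eg, fg
  2-simplices (12): abe, abg, acd, ace, adg, bde, bdf, bfg, cdf, ceg, cfg, deg

giving chain groups C_0 ≅ Z^7, C_1 ≅ Z^18, C_2 ≅ Z^12.

The boundary map ∂_1: C_1 → C_0 sends each edge [p,q] (with p < q) to q − p. For instance
  ∂ad = d − a.
The resulting 7×18 matrix has rank 6, and its Smith normal form has invariant factors (1,1,1,1,1,1).

The boundary map ∂_2: C_2 → C_1 acts by ∂[p,q,r] = [q,r] − [p,r] + [p,q]. For instance
  ∂adg = dg − ag + ad,
  ∂ace = ce − ae + ac.
This gives a 18×12 integer matrix of rank 12; reducing to Smith normal form yields diagonal entries (1,1,1,1,1,1,1,1,1,1,1,2).

From H_k ≅ ker(∂_k) / im(∂_{k+1}) we obtain:

  H_1: rank ker ∂_1 − rank ∂_2 = (18 − 6) − 12 = 0, and ∂_2 has invariant factor 2 > 1, so H_1 ≅ Z/2.

(K is a triangulation of the real projective plane RP^2.)

H_1 ≅ Z/2.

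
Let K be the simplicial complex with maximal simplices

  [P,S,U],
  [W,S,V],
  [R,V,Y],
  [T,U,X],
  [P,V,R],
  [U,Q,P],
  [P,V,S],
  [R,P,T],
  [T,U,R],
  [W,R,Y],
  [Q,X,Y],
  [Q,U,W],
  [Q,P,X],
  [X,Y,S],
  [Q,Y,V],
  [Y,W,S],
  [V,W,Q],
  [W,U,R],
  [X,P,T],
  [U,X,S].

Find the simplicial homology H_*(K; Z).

Order the vertices as P < Q < R < S < T < U < V < W < X < Y. Listing each simplex with vertices in this order, K has dimension 2 with simplices:

  0-simplices (10): P, Q, R, S, T, U, V, W, X, Y
  1-simplices (30): PQ, PR, PS, PT, PU, PV, PX, QU, QV, QW, QX, QY, RT, RU, RV, RW, RY, SU, SV, SW, SX, SY, TU, TX, UW, UX, VW, VY, WY, XY
  2-simplices (20): PQU, PQX, PRT, PRV, PSU, PSV, PTX, QUW, QVW, QVY, QXY, RTU, RUW, RVY, RWY, SUX, SVW, SWY, SXY, TUX

so the chain groups are C_0 ≅ Z^10, C_1 ≅ Z^30, C_2 ≅ Z^20.

The boundary map ∂_1: C_1 → C_0 sends each edge [p,q] (with p < q) to q − p. For instance
  ∂UX = X − U.
The resulting 10×30 matrix has rank 9, and its Smith normal form has invariant factors (1,1,1,1,1,1,1,1,1).

Boundary ∂_2: C_2 → C_1 acts by ∂[p,q,r] = [q,r] − [p,r] + [p,q]. For instance
  ∂PQU = QU − PU + PQ,
  ∂SXY = XY − SY + SX.
As a 30×20 matrix over Z this has rank 20, with invariant factors (1,1,1,1,1,1,1,1,1,1,1,1,1,1,1,1,1,1,1,2).

Computing H_k = (kernel of ∂_k) / (image of ∂_{k+1}):

  H_0: rank C_0 − rank ∂_1 = 10 − 9 = 1, and the invariant factors of ∂_1 are all 1, so H_0 = Z.
  H_1: rank ker ∂_1 − rank ∂_2 = (30 − 9) − 20 = 1, and ∂_2 has invariant factor 2 > 1, so H_1 = Z ⊕ Z_2.
  H_2: rank ker ∂_2 − rank ∂_3 = (20 − 20) − 0 = 0, and there is no ∂_3, so H_2 = 0.

As a check, the Euler characteristic is 10 − 30 + 20 = 0, which agrees with 1 − 1 + 0 = 0.
(K is a triangulation of the Klein bottle.)

H_0 ≅ Z,  H_1 ≅ Z ⊕ Z_2,  H_2 = 0.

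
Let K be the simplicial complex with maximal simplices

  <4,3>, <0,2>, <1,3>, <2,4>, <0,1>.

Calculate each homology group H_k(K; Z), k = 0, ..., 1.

Fix the vertex order 0 < 1 < 2 < 3 < 4 and write every simplex with vertices in increasing order. Then dim K = 1 and the simplices of K are:

  0-simplices (5): [0], [1], [2], [3], [4]
  1-simplices (5): [0,1], [0,2], [1,3], [2,4], [3,4]

so the chain groups are C_0 ≅ Z^5, C_1 ≅ Z^5.

∂_1: C_1 → C_0 sends each edge [p,q] (with p < q) to q − p.
The 5×5 boundary matrix has rank 4 and Smith normal form diag(1,1,1,1).

Now H_k = ker ∂_k / im ∂_{k+1}, so:

  H_0: rank C_0 − rank ∂_1 = 5 − 4 = 1, and the invariant factors of ∂_1 are all 1, so H_0 = Z.
  H_1: rank ker ∂_1 − rank ∂_2 = (5 − 4) − 0 = 1, and there is no ∂_2, so H_1 = Z.

(K is a triangulation of the circle S^1.)

H_0 = Z,  H_1 = Z.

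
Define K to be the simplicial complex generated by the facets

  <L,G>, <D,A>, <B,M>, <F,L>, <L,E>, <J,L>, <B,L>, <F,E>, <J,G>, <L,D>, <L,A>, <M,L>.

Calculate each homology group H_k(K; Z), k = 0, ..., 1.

H_0 = Z,  H_1 = Z^4.

We work with the vertex ordering A < B < D < E < F < G < J < L < M. The simplices of K, each written with vertices in increasing order, are:

  0-simplices (9): A, B, D, E, F, G, J, L, M
  1-simplices (12): AD, AL, BL, BM, DL, EF, EL, FL, GJ, GL, JL, LM

so the chain groups are C_0 ≅ Z^9, C_1 ≅ Z^12.

∂_1: C_1 → C_0 is given by ∂[p,q] = [q] − [p]. For instance
  ∂GJ = J − G.
The 9×12 boundary matrix has rank 8 and Smith normal form diag(1,1,1,1,1,1,1,1).

From H_k ≅ ker(∂_k) / im(∂_{k+1}) we obtain:

  H_0: rank C_0 − rank ∂_1 = 9 − 8 = 1, and the invariant factors of ∂_1 are all 1, so H_0 ≅ Z.
  H_1: rank ker ∂_1 − rank ∂_2 = (12 − 8) − 0 = 4, and there is no ∂_2, so H_1 ≅ Z^4.

(K is a triangulation of a wedge of 4 circles.)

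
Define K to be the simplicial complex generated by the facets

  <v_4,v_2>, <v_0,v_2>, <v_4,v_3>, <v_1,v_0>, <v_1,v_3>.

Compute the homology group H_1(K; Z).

H_1 = Z.

K has 5 vertices, 5 edges.
rank ∂_1 = 4, rank ∂_2 = 0 ⇒ b_1 = 5 − 4 − 0 = 1. So H_1 = Z.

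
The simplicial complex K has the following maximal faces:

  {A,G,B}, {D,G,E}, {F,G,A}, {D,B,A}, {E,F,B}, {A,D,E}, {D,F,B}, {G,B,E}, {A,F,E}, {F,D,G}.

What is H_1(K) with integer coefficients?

H_1 ≅ Z_2.

K has 6 vertices, 15 edges, 10 triangles.
rank ∂_1 = 5, rank ∂_2 = 10 ⇒ b_1 = 15 − 5 − 10 = 0; ∂_2 has invariant factor(s) [2] giving torsion. So H_1 = Z_2.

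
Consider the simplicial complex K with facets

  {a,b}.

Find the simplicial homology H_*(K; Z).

We work with the vertex ordering a < b. The simplices of K, each written with vertices in increasing order, are:

  0-simplices (2): a, b
  1-simplices (1): ab

giving chain groups C_0 ≅ Z^2, C_1 ≅ Z^1.

The boundary map ∂_1: C_1 → C_0 is given by ∂[p,q] = [q] − [p]. For instance
  ∂ab = b − a.
The resulting 2×1 matrix has rank 1, and its Smith normal form has invariant factors (1).

Now H_k = ker ∂_k / im ∂_{k+1}, so:

  H_0: rank C_0 − rank ∂_1 = 2 − 1 = 1, and the invariant factors of ∂_1 are all 1, so H_0 = Z.
  H_1: rank ker ∂_1 − rank ∂_2 = (1 − 1) − 0 = 0, and there is no ∂_2, so H_1 = 0.

As a check, the Euler characteristic is 2 − 1 = 1, which agrees with 1 − 0 = 1.
(K is a triangulation of the 1-simplex.)

H_0 = Z,  H_1 = 0.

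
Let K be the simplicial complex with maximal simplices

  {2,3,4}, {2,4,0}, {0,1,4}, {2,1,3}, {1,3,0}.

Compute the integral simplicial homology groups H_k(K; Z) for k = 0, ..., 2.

H_0 = Z,  H_1 = Z,  H_2 = 0.

Fix the vertex order 0 < 1 < 2 < 3 < 4 and write every simplex with vertices in increasing order. Then dim K = 2 and the simplices of K are:

  0-simplices (5): [0], [1], [2], [3], [4]
  1-simplices (10): [0,1], [0,2], [0,3], [0,4], [1,2], [1,3], [1,4], [2,3], [2,4], [3,4]
  2-simplices (5): [0,1,3], [0,1,4], [0,2,4], [1,2,3], [2,3,4]

so the chain groups are C_0 ≅ Z^5, C_1 ≅ Z^10, C_2 ≅ Z^5.

The boundary map ∂_1: C_1 → C_0 maps an edge to its endpoints' difference, ∂[p,q] = q − p.
This gives a 5×10 integer matrix of rank 4; reducing to Smith normal form yields diagonal entries (1,1,1,1).

Boundary ∂_2: C_2 → C_1 acts by ∂[p,q,r] = [q,r] − [p,r] + [p,q]. For instance
  ∂[1,2,3] = [2,3] − [1,3] + [1,2],
  ∂[0,1,3] = [1,3] − [0,3] + [0,1].
This gives a 10×5 integer matrix of rank 5; reducing to Smith normal form yields diagonal entries (1,1,1,1,1).

Now H_k = ker ∂_k / im ∂_{k+1}, so:

  H_0: rank C_0 − rank ∂_1 = 5 − 4 = 1, and the invariant factors of ∂_1 are all 1, so H_0 ≅ Z.
  H_1: rank ker ∂_1 − rank ∂_2 = (10 − 4) − 5 = 1, and the invariant factors of ∂_2 are all 1, so H_1 ≅ Z.
  H_2: rank ker ∂_2 − rank ∂_3 = (5 − 5) − 0 = 0, and there is no ∂_3, so H_2 ≅ 0.

(K is a triangulation of the Möbius band.)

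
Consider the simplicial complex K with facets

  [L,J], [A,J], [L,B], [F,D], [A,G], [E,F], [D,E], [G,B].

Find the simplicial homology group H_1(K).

Fix the vertex order A < B < D < E < F < G < J < L and write every simplex with vertices in increasing order. Then dim K = 1 and the simplices of K are:

  0-simplices (8): A, B, D, E, F, G, J, L
  1-simplices (8): AG, AJ, BG, BL, DE, DF, EF, JL

so the chain groups are C_0 ≅ Z^8, C_1 ≅ Z^8.

∂_1: C_1 → C_0 sends each edge [p,q] (with p < q) to q − p. For instance
  ∂BG = G − B.
This gives a 8×8 integer matrix of rank 6; reducing to Smith normal form yields diagonal entries (1,1,1,1,1,1).

Computing H_k = (kernel of ∂_k) / (image of ∂_{k+1}):

  H_1: rank ker ∂_1 − rank ∂_2 = (8 − 6) − 0 = 2, and there is no ∂_2, so H_1 ≅ Z^2.

(K is a triangulation of the disjoint union of the circle S^1 and the circle S^1.)

H_1 = Z^2.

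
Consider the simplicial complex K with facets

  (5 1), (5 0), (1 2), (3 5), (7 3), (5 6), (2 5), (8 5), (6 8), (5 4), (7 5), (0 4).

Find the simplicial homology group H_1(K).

Fix the vertex order 0 < 1 < 2 < 3 < 4 < 5 < 6 < 7 < 8 and write every simplex with vertices in increasing order. Then dim K = 1 and the simplices of K are:

  0-simplices (9): [0], [1], [2], [3], [4], [5], [6], [7], [8]
  1-simplices (12): [0,4], [0,5], [1,2], [1,5], [2,5], [3,5], [3,7], [4,5], [5,6], [5,7], [5,8], [6,8]

so the chain groups are C_0 ≅ Z^9, C_1 ≅ Z^12.

The boundary map ∂_1: C_1 → C_0 maps an edge to its endpoints' difference, ∂[p,q] = q − p. For instance
  ∂[5,6] = [6] − [5].
The 9×12 boundary matrix has rank 8 and Smith normal form diag(1,1,1,1,1,1,1,1).

Reading off H_k = ker ∂_k / im ∂_{k+1}:

  H_1: rank ker ∂_1 − rank ∂_2 = (12 − 8) − 0 = 4, and there is no ∂_2, so H_1 = Z^4.

H_1 ≅ Z^4.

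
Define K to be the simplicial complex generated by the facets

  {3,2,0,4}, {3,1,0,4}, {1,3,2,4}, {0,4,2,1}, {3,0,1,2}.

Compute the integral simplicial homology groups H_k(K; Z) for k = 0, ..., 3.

Order the vertices as 0 < 1 < 2 < 3 < 4. Listing each simplex with vertices in this order, K has dimension 3 with simplices:

  0-simplices (5): [0], [1], [2], [3], [4]
  1-simplices (10): [0,1], [0,2], [0,3], [0,4], [1,2], [1,3], [1,4], [2,3], [2,4], [3,4]
  2-simplices (10): [0,1,2], [0,1,3], [0,1,4], [0,2,3], [0,2,4], [0,3,4], [1,2,3], [1,2,4], [1,3,4], [2,3,4]
  3-simplices (5): [0,1,2,3], [0,1,2,4], [0,1,3,4], [0,2,3,4], [1,2,3,4]

so the chain groups are C_0 ≅ Z^5, C_1 ≅ Z^10, C_2 ≅ Z^10, C_3 ≅ Z^5.

The boundary map ∂_1: C_1 → C_0 sends each edge [p,q] (with p < q) to q − p. For instance
  ∂[0,2] = [2] − [0].
This gives a 5×10 integer matrix of rank 4; reducing to Smith normal form yields diagonal entries (1,1,1,1).

The boundary map ∂_2: C_2 → C_1 acts by ∂[p,q,r] = [q,r] − [p,r] + [p,q]. For instance
  ∂[0,3,4] = [3,4] − [0,4] + [0,3],
  ∂[0,1,3] = [1,3] − [0,3] + [0,1].
The 10×10 boundary matrix has rank 6 and Smith normal form diag(1,1,1,1,1,1).

∂_3: C_3 → C_2 sends each 3-simplex σ to the alternating sum Σ_i (−1)^i (σ with its i-th vertex removed). For instance
  ∂[1,2,3,4] = [2,3,4] − [1,3,4] + [1,2,4] − [1,2,3],
  ∂[0,1,3,4] = [1,3,4] − [0,3,4] + [0,1,4] − [0,1,3].
The resulting 10×5 matrix has rank 4, and its Smith normal form has invariant factors (1,1,1,1).

Reading off H_k = ker ∂_k / im ∂_{k+1}:

  H_0: rank C_0 − rank ∂_1 = 5 − 4 = 1, and the invariant factors of ∂_1 are all 1, so H_0 = Z.
  H_1: rank ker ∂_1 − rank ∂_2 = (10 − 4) − 6 = 0, and the invariant factors of ∂_2 are all 1, so H_1 = 0.
  H_2: rank ker ∂_2 − rank ∂_3 = (10 − 6) − 4 = 0, and the invariant factors of ∂_3 are all 1, so H_2 = 0.
  H_3: rank ker ∂_3 − rank ∂_4 = (5 − 4) − 0 = 1, and there is no ∂_4, so H_3 = Z.

H_0 = Z,  H_1 = 0,  H_2 = 0,  H_3 = Z.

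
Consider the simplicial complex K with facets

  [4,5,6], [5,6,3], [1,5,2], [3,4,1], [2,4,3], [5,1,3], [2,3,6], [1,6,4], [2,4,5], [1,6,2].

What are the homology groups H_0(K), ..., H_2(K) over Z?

H_0 ≅ Z,  H_1 ≅ Z/2Z,  H_2 = 0.

Fix the vertex order 1 < 2 < 3 < 4 < 5 < 6 and write every simplex with vertices in increasing order. Then dim K = 2 and the simplices of K are:

  0-simplices (6): [1], [2], [3], [4], [5], [6]
  1-simplices (15): [1,2], [1,3], [1,4], [1,5], [1,6], [2,3], [2,4], [2,5], [2,6], [3,4], [3,5], [3,6], [4,5], [4,6], [5,6]
  2-simplices (10): [1,2,5], [1,2,6], [1,3,4], [1,3,5], [1,4,6], [2,3,4], [2,3,6], [2,4,5], [3,5,6], [4,5,6]

giving chain groups C_0 ≅ Z^6, C_1 ≅ Z^15, C_2 ≅ Z^10.

∂_1: C_1 → C_0 is given by ∂[p,q] = [q] − [p].
The resulting 6×15 matrix has rank 5, and its Smith normal form has invariant factors (1,1,1,1,1).

The boundary map ∂_2: C_2 → C_1 maps a triangle to the signed sum of its edges. For instance
  ∂[2,4,5] = [4,5] − [2,5] + [2,4],
  ∂[3,5,6] = [5,6] − [3,6] + [3,5].
The resulting 15×10 matrix has rank 10, and its Smith normal form has invariant factors (1,1,1,1,1,1,1,1,1,2).

Now H_k = ker ∂_k / im ∂_{k+1}, so:

  H_0: rank C_0 − rank ∂_1 = 6 − 5 = 1, and the invariant factors of ∂_1 are all 1, so H_0 ≅ Z.
  H_1: rank ker ∂_1 − rank ∂_2 = (15 − 5) − 10 = 0, and ∂_2 has invariant factor 2 > 1, so H_1 ≅ Z/2Z.
  H_2: rank ker ∂_2 − rank ∂_3 = (10 − 10) − 0 = 0, and there is no ∂_3, so H_2 ≅ 0.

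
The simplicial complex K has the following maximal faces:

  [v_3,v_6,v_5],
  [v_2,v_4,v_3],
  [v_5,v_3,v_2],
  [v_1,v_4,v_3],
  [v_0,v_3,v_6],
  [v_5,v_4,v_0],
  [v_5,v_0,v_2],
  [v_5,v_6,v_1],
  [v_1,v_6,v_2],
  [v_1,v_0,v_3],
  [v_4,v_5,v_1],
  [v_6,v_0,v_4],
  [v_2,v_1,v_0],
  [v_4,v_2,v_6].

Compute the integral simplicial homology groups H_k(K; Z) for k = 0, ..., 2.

Take the total order v_0 < v_1 < v_2 < v_3 < v_4 < v_5 < v_6 on the vertex set. Then K (dimension 2) consists of the simplices:

  0-simplices (7): [v_0], [v_1], [v_2], [v_3], [v_4], [v_5], [v_6]
  1-simplices (21): (21 of them)
  2-simplices (14): (14 of them)

so the chain groups are C_0 ≅ Z^7, C_1 ≅ Z^21, C_2 ≅ Z^14.

The boundary map ∂_1: C_1 → C_0 sends each edge [p,q] (with p < q) to q − p.
The resulting 7×21 matrix has rank 6, and its Smith normal form has invariant factors (1,1,1,1,1,1).

Boundary ∂_2: C_2 → C_1 maps a triangle to the signed sum of its edges. For instance
  ∂[v_2,v_3,v_4] = [v_3,v_4] − [v_2,v_4] + [v_2,v_3],
  ∂[v_0,v_4,v_6] = [v_4,v_6] − [v_0,v_6] + [v_0,v_4].
The resulting 21×14 matrix has rank 13, and its Smith normal form has invariant factors (1,1,1,1,1,1,1,1,1,1,1,1,1).

From H_k ≅ ker(∂_k) / im(∂_{k+1}) we obtain:

  H_0: rank C_0 − rank ∂_1 = 7 − 6 = 1, and the invariant factors of ∂_1 are all 1, so H_0 ≅ Z.
  H_1: rank ker ∂_1 − rank ∂_2 = (21 − 6) − 13 = 2, and the invariant factors of ∂_2 are all 1, so H_1 ≅ Z^2.
  H_2: rank ker ∂_2 − rank ∂_3 = (14 − 13) − 0 = 1, and there is no ∂_3, so H_2 ≅ Z.

H_0 = Z,  H_1 = Z^2,  H_2 = Z.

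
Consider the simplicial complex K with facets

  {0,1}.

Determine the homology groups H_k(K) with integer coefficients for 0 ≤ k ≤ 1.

Fix the vertex order 0 < 1 and write every simplex with vertices in increasing order. Then dim K = 1 and the simplices of K are:

  0-simplices (2): [0], [1]
  1-simplices (1): [0,1]

so the chain groups are C_0 ≅ Z^2, C_1 ≅ Z^1.

∂_1: C_1 → C_0 sends each edge [p,q] (with p < q) to q − p. For instance
  ∂[0,1] = [1] − [0].
As a 2×1 matrix over Z this has rank 1, with invariant factors (1).

Now H_k = ker ∂_k / im ∂_{k+1}, so:

  H_0: rank C_0 − rank ∂_1 = 2 − 1 = 1, and the invariant factors of ∂_1 are all 1, so H_0 = Z.
  H_1: rank ker ∂_1 − rank ∂_2 = (1 − 1) − 0 = 0, and there is no ∂_2, so H_1 = 0.

H_0 = Z,  H_1 = 0.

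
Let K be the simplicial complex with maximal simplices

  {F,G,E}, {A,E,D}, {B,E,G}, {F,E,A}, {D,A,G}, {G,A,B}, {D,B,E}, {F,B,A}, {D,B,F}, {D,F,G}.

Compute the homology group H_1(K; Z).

K has 6 vertices, 15 edges, 10 triangles.
rank ∂_1 = 5, rank ∂_2 = 10 ⇒ b_1 = 15 − 5 − 10 = 0; ∂_2 has invariant factor(s) [2] giving torsion. So H_1 ≅ Z/2.

H_1 ≅ Z/2.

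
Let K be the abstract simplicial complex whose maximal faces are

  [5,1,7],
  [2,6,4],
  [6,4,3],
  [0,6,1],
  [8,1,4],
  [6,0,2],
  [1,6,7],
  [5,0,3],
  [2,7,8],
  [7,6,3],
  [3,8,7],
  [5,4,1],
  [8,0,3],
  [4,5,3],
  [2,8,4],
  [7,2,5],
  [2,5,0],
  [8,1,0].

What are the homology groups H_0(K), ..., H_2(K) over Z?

Order the vertices as 0 < 1 < 2 < 3 < 4 < 5 < 6 < 7 < 8. Listing each simplex with vertices in this order, K has dimension 2 with simplices:

  0-simplices (9): [0], [1], [2], [3], [4], [5], [6], [7], [8]
  1-simplices (27): (27 of them)
  2-simplices (18): [0,1,6], [0,1,8], [0,2,5], [0,2,6], [0,3,5], [0,3,8], [1,4,5], [1,4,8], [1,5,7], [1,6,7], [2,4,6], [2,4,8], [2,5,7], [2,7,8], [3,4,5], [3,4,6], [3,6,7], [3,7,8]

so the chain groups are C_0 ≅ Z^9, C_1 ≅ Z^27, C_2 ≅ Z^18.

∂_1: C_1 → C_0 sends each edge [p,q] (with p < q) to q − p. For instance
  ∂[4,5] = [5] − [4].
The resulting 9×27 matrix has rank 8, and its Smith normal form has invariant factors (1,1,1,1,1,1,1,1).

∂_2: C_2 → C_1 acts by ∂[p,q,r] = [q,r] − [p,r] + [p,q]. For instance
  ∂[3,4,6] = [4,6] − [3,6] + [3,4],
  ∂[0,2,5] = [2,5] − [0,5] + [0,2].
As a 27×18 matrix over Z this has rank 17, with invariant factors (1,1,1,1,1,1,1,1,1,1,1,1,1,1,1,1,1).

Computing H_k = (kernel of ∂_k) / (image of ∂_{k+1}):

  H_0: rank C_0 − rank ∂_1 = 9 − 8 = 1, and the invariant factors of ∂_1 are all 1, so H_0 = Z.
  H_1: rank ker ∂_1 − rank ∂_2 = (27 − 8) − 17 = 2, and the invariant factors of ∂_2 are all 1, so H_1 = Z^2.
  H_2: rank ker ∂_2 − rank ∂_3 = (18 − 17) − 0 = 1, and there is no ∂_3, so H_2 = Z.

H_0 = Z,  H_1 = Z^2,  H_2 = Z.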